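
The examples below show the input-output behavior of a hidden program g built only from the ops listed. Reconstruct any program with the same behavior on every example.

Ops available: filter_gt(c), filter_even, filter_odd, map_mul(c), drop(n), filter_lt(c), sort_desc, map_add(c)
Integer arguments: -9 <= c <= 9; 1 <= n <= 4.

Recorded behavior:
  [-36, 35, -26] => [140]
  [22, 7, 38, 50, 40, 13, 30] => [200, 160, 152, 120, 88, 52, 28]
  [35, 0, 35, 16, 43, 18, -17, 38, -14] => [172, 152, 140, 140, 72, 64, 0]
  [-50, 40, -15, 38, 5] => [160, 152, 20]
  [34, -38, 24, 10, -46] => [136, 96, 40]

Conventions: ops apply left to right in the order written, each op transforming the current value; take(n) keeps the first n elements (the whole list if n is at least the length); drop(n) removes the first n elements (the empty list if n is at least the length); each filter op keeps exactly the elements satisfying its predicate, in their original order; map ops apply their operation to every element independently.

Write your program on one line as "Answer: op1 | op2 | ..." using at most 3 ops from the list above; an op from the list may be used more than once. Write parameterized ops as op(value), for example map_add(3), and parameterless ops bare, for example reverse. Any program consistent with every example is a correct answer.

sort_desc | map_mul(4) | filter_gt(-1)

Check, running the answer program on each example:
  [-36, 35, -26] -> [35, -26, -36] -> [140, -104, -144] -> [140]
  [22, 7, 38, 50, 40, 13, 30] -> [50, 40, 38, 30, 22, 13, 7] -> [200, 160, 152, 120, 88, 52, 28] -> [200, 160, 152, 120, 88, 52, 28]
  [35, 0, 35, 16, 43, 18, -17, 38, -14] -> [43, 38, 35, 35, 18, 16, 0, -14, -17] -> [172, 152, 140, 140, 72, 64, 0, -56, -68] -> [172, 152, 140, 140, 72, 64, 0]
  [-50, 40, -15, 38, 5] -> [40, 38, 5, -15, -50] -> [160, 152, 20, -60, -200] -> [160, 152, 20]
  [34, -38, 24, 10, -46] -> [34, 24, 10, -38, -46] -> [136, 96, 40, -152, -184] -> [136, 96, 40]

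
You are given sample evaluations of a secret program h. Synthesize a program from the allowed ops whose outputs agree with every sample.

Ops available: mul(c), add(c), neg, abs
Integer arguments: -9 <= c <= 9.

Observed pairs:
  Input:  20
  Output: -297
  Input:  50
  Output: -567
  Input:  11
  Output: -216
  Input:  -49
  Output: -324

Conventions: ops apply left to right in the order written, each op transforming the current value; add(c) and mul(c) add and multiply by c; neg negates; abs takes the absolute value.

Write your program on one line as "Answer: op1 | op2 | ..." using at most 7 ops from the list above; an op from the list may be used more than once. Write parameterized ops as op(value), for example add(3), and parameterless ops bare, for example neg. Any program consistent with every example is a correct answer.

mul(-1) | add(-6) | add(-7) | mul(-9) | abs | neg

Check, running the answer program on each example:
  20 -> -20 -> -26 -> -33 -> 297 -> 297 -> -297
  50 -> -50 -> -56 -> -63 -> 567 -> 567 -> -567
  11 -> -11 -> -17 -> -24 -> 216 -> 216 -> -216
  -49 -> 49 -> 43 -> 36 -> -324 -> 324 -> -324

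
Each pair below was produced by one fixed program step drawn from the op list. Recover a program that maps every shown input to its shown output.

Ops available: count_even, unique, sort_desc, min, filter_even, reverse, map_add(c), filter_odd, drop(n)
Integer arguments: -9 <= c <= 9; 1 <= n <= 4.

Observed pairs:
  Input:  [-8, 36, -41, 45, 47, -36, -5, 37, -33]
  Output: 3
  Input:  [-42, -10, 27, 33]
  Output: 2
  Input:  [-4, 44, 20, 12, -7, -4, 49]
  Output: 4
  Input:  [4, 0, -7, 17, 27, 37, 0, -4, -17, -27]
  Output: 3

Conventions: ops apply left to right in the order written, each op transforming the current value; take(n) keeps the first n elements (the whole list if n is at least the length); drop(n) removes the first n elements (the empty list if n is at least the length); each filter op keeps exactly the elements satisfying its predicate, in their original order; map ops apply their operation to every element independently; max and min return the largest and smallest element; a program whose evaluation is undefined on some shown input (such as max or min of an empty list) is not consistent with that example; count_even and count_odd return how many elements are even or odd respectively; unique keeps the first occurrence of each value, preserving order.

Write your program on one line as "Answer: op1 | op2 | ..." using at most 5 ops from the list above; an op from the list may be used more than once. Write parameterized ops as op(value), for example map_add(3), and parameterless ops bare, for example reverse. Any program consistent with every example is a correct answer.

unique | filter_even | sort_desc | count_even

Check, running the answer program on each example:
  [-8, 36, -41, 45, 47, -36, -5, 37, -33] -> [-8, 36, -41, 45, 47, -36, -5, 37, -33] -> [-8, 36, -36] -> [36, -8, -36] -> 3
  [-42, -10, 27, 33] -> [-42, -10, 27, 33] -> [-42, -10] -> [-10, -42] -> 2
  [-4, 44, 20, 12, -7, -4, 49] -> [-4, 44, 20, 12, -7, 49] -> [-4, 44, 20, 12] -> [44, 20, 12, -4] -> 4
  [4, 0, -7, 17, 27, 37, 0, -4, -17, -27] -> [4, 0, -7, 17, 27, 37, -4, -17, -27] -> [4, 0, -4] -> [4, 0, -4] -> 3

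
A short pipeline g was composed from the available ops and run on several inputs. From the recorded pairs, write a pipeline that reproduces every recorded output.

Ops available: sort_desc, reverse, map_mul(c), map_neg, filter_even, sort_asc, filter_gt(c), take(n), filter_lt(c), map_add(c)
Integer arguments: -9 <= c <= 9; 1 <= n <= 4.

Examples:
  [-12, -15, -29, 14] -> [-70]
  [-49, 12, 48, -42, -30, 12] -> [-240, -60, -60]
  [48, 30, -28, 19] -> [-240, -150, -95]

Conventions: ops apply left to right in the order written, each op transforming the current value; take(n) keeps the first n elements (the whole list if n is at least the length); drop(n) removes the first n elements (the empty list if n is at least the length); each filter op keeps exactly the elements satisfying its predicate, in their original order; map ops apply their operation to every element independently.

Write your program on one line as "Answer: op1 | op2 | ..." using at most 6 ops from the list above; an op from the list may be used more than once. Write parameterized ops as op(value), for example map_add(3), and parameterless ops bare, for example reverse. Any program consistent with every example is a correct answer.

sort_desc | sort_asc | filter_gt(2) | reverse | map_mul(-5)

Check, running the answer program on each example:
  [-12, -15, -29, 14] -> [14, -12, -15, -29] -> [-29, -15, -12, 14] -> [14] -> [14] -> [-70]
  [-49, 12, 48, -42, -30, 12] -> [48, 12, 12, -30, -42, -49] -> [-49, -42, -30, 12, 12, 48] -> [12, 12, 48] -> [48, 12, 12] -> [-240, -60, -60]
  [48, 30, -28, 19] -> [48, 30, 19, -28] -> [-28, 19, 30, 48] -> [19, 30, 48] -> [48, 30, 19] -> [-240, -150, -95]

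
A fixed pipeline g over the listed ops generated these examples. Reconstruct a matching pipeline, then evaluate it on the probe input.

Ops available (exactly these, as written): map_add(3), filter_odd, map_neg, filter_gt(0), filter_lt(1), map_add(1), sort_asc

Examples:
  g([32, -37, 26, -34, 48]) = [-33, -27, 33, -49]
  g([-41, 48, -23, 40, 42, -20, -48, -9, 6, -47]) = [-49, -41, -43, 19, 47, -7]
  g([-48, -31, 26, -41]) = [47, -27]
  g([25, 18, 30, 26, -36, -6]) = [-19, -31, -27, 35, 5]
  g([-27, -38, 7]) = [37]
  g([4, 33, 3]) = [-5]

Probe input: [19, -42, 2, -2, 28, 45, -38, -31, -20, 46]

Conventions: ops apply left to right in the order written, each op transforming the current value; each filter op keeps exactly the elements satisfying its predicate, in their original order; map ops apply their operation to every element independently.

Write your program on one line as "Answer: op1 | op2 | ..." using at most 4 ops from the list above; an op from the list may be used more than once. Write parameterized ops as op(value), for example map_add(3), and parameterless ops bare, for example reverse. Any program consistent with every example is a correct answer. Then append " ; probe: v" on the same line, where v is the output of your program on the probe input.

map_add(1) | map_neg | filter_odd ; probe: [41, -3, 1, -29, 37, 19, -47]

Check, running the answer program on each example:
  [32, -37, 26, -34, 48] -> [33, -36, 27, -33, 49] -> [-33, 36, -27, 33, -49] -> [-33, -27, 33, -49]
  [-41, 48, -23, 40, 42, -20, -48, -9, 6, -47] -> [-40, 49, -22, 41, 43, -19, -47, -8, 7, -46] -> [40, -49, 22, -41, -43, 19, 47, 8, -7, 46] -> [-49, -41, -43, 19, 47, -7]
  [-48, -31, 26, -41] -> [-47, -30, 27, -40] -> [47, 30, -27, 40] -> [47, -27]
  [25, 18, 30, 26, -36, -6] -> [26, 19, 31, 27, -35, -5] -> [-26, -19, -31, -27, 35, 5] -> [-19, -31, -27, 35, 5]
  [-27, -38, 7] -> [-26, -37, 8] -> [26, 37, -8] -> [37]
  [4, 33, 3] -> [5, 34, 4] -> [-5, -34, -4] -> [-5]
  probe: [19, -42, 2, -2, 28, 45, -38, -31, -20, 46] -> [20, -41, 3, -1, 29, 46, -37, -30, -19, 47] -> [-20, 41, -3, 1, -29, -46, 37, 30, 19, -47] -> [41, -3, 1, -29, 37, 19, -47]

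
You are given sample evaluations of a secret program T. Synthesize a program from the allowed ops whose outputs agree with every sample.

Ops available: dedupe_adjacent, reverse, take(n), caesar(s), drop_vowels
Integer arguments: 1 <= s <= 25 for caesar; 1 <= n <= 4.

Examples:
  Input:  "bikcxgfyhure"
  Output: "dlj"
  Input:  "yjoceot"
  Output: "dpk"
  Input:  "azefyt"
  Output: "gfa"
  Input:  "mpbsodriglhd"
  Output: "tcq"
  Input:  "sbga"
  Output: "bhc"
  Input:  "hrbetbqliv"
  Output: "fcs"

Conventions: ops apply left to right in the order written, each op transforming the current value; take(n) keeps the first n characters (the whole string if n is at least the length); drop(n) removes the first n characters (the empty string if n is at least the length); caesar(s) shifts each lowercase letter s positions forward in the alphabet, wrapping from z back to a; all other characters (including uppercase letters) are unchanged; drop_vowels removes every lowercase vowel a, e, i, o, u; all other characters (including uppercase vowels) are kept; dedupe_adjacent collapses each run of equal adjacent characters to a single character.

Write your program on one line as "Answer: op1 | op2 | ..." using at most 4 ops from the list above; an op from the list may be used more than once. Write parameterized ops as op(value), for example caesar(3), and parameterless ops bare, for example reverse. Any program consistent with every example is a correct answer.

caesar(1) | take(4) | reverse | take(3)

Check, running the answer program on each example:
  "bikcxgfyhure" -> "cjldyhgzivsf" -> "cjld" -> "dljc" -> "dlj"
  "yjoceot" -> "zkpdfpu" -> "zkpd" -> "dpkz" -> "dpk"
  "azefyt" -> "bafgzu" -> "bafg" -> "gfab" -> "gfa"
  "mpbsodriglhd" -> "nqctpesjhmie" -> "nqct" -> "tcqn" -> "tcq"
  "sbga" -> "tchb" -> "tchb" -> "bhct" -> "bhc"
  "hrbetbqliv" -> "iscfucrmjw" -> "iscf" -> "fcsi" -> "fcs"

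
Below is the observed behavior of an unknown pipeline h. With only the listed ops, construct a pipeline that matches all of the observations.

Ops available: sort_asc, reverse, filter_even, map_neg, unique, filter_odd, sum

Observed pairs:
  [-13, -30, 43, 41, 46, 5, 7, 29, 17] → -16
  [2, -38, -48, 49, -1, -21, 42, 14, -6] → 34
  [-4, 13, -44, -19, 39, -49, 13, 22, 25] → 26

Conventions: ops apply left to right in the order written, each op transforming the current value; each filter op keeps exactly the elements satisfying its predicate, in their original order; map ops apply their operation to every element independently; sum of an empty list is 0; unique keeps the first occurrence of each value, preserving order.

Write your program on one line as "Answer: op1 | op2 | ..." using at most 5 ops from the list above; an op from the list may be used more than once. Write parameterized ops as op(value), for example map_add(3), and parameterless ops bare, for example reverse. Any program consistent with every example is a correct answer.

reverse | filter_even | map_neg | sum

Check, running the answer program on each example:
  [-13, -30, 43, 41, 46, 5, 7, 29, 17] -> [17, 29, 7, 5, 46, 41, 43, -30, -13] -> [46, -30] -> [-46, 30] -> -16
  [2, -38, -48, 49, -1, -21, 42, 14, -6] -> [-6, 14, 42, -21, -1, 49, -48, -38, 2] -> [-6, 14, 42, -48, -38, 2] -> [6, -14, -42, 48, 38, -2] -> 34
  [-4, 13, -44, -19, 39, -49, 13, 22, 25] -> [25, 22, 13, -49, 39, -19, -44, 13, -4] -> [22, -44, -4] -> [-22, 44, 4] -> 26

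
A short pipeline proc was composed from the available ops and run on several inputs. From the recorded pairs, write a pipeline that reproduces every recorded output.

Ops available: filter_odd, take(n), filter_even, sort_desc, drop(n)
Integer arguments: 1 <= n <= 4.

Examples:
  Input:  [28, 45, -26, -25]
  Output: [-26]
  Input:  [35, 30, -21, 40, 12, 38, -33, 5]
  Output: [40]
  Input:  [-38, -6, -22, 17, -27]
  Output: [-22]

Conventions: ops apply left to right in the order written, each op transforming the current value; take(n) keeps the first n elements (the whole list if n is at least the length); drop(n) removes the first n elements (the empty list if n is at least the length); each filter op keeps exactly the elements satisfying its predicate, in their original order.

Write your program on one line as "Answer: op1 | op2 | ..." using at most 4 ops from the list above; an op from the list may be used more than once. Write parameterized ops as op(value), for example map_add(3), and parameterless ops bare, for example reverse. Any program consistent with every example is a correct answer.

drop(2) | take(2) | filter_even

Check, running the answer program on each example:
  [28, 45, -26, -25] -> [-26, -25] -> [-26, -25] -> [-26]
  [35, 30, -21, 40, 12, 38, -33, 5] -> [-21, 40, 12, 38, -33, 5] -> [-21, 40] -> [40]
  [-38, -6, -22, 17, -27] -> [-22, 17, -27] -> [-22, 17] -> [-22]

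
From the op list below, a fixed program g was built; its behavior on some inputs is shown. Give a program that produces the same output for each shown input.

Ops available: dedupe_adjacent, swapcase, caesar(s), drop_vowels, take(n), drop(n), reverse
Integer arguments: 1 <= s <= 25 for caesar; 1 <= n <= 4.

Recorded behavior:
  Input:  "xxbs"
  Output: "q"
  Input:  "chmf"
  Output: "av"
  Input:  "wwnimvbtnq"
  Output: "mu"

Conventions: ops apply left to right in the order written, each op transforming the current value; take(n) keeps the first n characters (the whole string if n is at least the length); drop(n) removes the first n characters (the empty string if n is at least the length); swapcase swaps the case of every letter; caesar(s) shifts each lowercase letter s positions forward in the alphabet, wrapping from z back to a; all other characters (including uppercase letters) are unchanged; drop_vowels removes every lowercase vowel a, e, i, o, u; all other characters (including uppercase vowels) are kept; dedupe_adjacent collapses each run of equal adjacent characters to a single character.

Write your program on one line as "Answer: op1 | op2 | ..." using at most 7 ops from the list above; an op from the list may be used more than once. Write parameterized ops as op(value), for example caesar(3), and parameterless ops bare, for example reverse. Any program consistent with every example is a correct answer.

reverse | dedupe_adjacent | take(4) | caesar(19) | drop(1) | drop(1)

Check, running the answer program on each example:
  "xxbs" -> "sbxx" -> "sbx" -> "sbx" -> "luq" -> "uq" -> "q"
  "chmf" -> "fmhc" -> "fmhc" -> "fmhc" -> "yfav" -> "fav" -> "av"
  "wwnimvbtnq" -> "qntbvminww" -> "qntbvminw" -> "qntb" -> "jgmu" -> "gmu" -> "mu"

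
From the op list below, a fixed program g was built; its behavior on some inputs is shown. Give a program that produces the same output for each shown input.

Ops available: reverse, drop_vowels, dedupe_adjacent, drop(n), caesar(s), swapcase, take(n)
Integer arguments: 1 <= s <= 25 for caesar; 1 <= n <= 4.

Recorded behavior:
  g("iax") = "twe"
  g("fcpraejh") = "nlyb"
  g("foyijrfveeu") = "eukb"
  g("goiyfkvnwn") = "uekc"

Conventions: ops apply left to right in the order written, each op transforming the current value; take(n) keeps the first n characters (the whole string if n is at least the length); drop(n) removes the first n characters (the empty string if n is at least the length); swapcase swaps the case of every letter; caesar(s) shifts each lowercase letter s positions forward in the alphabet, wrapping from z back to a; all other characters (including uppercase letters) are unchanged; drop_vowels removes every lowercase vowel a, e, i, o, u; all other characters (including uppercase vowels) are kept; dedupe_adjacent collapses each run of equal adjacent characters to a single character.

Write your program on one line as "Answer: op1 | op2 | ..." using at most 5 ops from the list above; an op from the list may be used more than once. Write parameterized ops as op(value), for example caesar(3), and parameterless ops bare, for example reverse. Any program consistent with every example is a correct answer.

take(4) | caesar(10) | reverse | caesar(12)

Check, running the answer program on each example:
  "iax" -> "iax" -> "skh" -> "hks" -> "twe"
  "fcpraejh" -> "fcpr" -> "pmzb" -> "bzmp" -> "nlyb"
  "foyijrfveeu" -> "foyi" -> "pyis" -> "siyp" -> "eukb"
  "goiyfkvnwn" -> "goiy" -> "qysi" -> "isyq" -> "uekc"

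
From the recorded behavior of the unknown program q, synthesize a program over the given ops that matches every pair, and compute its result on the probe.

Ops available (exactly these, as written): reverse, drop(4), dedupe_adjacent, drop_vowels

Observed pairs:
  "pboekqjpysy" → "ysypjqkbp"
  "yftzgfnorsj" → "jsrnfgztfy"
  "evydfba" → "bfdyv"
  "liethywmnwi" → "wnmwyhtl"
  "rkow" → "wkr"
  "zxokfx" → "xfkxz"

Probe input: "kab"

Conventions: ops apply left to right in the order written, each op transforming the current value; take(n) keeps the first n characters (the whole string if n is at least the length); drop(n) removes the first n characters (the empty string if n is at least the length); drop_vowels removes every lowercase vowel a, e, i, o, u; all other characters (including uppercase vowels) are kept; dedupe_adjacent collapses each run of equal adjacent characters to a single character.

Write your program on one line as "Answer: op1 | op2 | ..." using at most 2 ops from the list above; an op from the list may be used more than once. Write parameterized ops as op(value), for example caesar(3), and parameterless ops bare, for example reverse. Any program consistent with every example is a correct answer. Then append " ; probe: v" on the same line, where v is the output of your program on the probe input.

drop_vowels | reverse ; probe: "bk"

Check, running the answer program on each example:
  "pboekqjpysy" -> "pbkqjpysy" -> "ysypjqkbp"
  "yftzgfnorsj" -> "yftzgfnrsj" -> "jsrnfgztfy"
  "evydfba" -> "vydfb" -> "bfdyv"
  "liethywmnwi" -> "lthywmnw" -> "wnmwyhtl"
  "rkow" -> "rkw" -> "wkr"
  "zxokfx" -> "zxkfx" -> "xfkxz"
  probe: "kab" -> "kb" -> "bk"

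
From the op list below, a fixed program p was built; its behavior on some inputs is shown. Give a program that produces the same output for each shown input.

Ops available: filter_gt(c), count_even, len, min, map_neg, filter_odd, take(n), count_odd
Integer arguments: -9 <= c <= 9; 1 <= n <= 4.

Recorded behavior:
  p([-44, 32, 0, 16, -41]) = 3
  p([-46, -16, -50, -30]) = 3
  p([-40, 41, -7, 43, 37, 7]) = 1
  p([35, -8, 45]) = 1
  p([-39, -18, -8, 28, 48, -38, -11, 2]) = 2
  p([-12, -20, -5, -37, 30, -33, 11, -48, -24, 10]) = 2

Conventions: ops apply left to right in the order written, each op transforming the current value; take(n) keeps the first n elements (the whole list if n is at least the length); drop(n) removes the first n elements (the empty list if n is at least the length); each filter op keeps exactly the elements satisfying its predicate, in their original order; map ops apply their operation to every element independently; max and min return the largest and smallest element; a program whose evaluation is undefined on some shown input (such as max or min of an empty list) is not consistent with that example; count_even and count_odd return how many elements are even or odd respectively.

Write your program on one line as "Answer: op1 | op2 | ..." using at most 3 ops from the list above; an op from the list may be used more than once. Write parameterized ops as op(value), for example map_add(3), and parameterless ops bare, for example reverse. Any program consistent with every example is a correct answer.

take(3) | count_even

Check, running the answer program on each example:
  [-44, 32, 0, 16, -41] -> [-44, 32, 0] -> 3
  [-46, -16, -50, -30] -> [-46, -16, -50] -> 3
  [-40, 41, -7, 43, 37, 7] -> [-40, 41, -7] -> 1
  [35, -8, 45] -> [35, -8, 45] -> 1
  [-39, -18, -8, 28, 48, -38, -11, 2] -> [-39, -18, -8] -> 2
  [-12, -20, -5, -37, 30, -33, 11, -48, -24, 10] -> [-12, -20, -5] -> 2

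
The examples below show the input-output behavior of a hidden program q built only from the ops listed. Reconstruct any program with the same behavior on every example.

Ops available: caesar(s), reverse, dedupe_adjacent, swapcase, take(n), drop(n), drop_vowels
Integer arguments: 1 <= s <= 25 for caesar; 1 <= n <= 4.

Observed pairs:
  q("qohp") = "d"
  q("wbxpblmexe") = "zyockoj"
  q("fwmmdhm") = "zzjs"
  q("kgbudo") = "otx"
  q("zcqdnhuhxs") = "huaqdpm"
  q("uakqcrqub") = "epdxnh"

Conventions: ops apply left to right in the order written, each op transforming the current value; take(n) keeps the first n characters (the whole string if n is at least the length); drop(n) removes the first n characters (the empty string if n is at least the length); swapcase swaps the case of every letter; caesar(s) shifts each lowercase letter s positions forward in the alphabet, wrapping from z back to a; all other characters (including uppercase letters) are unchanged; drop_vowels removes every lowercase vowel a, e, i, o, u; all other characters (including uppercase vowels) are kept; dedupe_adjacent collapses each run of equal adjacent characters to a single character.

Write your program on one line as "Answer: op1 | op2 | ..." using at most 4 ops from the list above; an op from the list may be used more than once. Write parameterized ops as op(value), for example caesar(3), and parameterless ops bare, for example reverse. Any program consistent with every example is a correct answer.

caesar(13) | reverse | drop(1) | drop(2)

Check, running the answer program on each example:
  "qohp" -> "dbuc" -> "cubd" -> "ubd" -> "d"
  "wbxpblmexe" -> "jokcoyzrkr" -> "rkrzyockoj" -> "krzyockoj" -> "zyockoj"
  "fwmmdhm" -> "sjzzquz" -> "zuqzzjs" -> "uqzzjs" -> "zzjs"
  "kgbudo" -> "xtohqb" -> "bqhotx" -> "qhotx" -> "otx"
  "zcqdnhuhxs" -> "mpdqauhukf" -> "fkuhuaqdpm" -> "kuhuaqdpm" -> "huaqdpm"
  "uakqcrqub" -> "hnxdpedho" -> "ohdepdxnh" -> "hdepdxnh" -> "epdxnh"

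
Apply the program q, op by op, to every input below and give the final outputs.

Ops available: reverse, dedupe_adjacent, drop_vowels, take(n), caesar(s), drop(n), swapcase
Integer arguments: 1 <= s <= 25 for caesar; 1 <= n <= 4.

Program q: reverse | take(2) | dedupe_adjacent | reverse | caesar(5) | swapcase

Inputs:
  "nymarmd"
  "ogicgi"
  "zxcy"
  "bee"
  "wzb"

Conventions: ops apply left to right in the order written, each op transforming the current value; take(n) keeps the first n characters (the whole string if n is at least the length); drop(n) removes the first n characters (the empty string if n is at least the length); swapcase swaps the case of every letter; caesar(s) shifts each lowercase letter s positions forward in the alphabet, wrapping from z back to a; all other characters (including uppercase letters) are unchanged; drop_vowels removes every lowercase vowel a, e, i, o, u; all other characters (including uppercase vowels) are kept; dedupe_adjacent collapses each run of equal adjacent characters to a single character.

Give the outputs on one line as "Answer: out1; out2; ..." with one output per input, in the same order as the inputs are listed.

"RI"; "LN"; "HD"; "J"; "EG"

Execution, op by op:
  "nymarmd" -> "dmramyn" -> "dm" -> "dm" -> "md" -> "ri" -> "RI"
  "ogicgi" -> "igcigo" -> "ig" -> "ig" -> "gi" -> "ln" -> "LN"
  "zxcy" -> "ycxz" -> "yc" -> "yc" -> "cy" -> "hd" -> "HD"
  "bee" -> "eeb" -> "ee" -> "e" -> "e" -> "j" -> "J"
  "wzb" -> "bzw" -> "bz" -> "bz" -> "zb" -> "eg" -> "EG"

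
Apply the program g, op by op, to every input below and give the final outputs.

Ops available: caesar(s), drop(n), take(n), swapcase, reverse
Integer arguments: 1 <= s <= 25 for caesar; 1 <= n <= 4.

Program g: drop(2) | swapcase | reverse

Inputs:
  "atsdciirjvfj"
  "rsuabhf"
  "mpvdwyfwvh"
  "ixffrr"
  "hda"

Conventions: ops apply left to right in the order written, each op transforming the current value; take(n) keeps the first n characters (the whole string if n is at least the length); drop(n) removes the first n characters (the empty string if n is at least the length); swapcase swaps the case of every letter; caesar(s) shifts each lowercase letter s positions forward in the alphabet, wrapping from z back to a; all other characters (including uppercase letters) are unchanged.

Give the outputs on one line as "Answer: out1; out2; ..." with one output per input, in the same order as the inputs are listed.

"JFVJRIICDS"; "FHBAU"; "HVWFYWDV"; "RRFF"; "A"

Execution, op by op:
  "atsdciirjvfj" -> "sdciirjvfj" -> "SDCIIRJVFJ" -> "JFVJRIICDS"
  "rsuabhf" -> "uabhf" -> "UABHF" -> "FHBAU"
  "mpvdwyfwvh" -> "vdwyfwvh" -> "VDWYFWVH" -> "HVWFYWDV"
  "ixffrr" -> "ffrr" -> "FFRR" -> "RRFF"
  "hda" -> "a" -> "A" -> "A"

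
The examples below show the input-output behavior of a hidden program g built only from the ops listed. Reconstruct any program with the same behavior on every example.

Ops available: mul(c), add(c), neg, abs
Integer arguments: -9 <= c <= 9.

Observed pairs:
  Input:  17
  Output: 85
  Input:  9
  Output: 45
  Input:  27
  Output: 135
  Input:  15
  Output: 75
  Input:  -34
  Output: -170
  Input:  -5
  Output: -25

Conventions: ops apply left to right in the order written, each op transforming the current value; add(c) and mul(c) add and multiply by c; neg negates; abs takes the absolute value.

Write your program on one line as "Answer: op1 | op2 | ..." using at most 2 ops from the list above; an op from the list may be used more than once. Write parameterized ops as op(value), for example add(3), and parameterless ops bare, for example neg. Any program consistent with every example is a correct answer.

mul(-1) | mul(-5)

Check, running the answer program on each example:
  17 -> -17 -> 85
  9 -> -9 -> 45
  27 -> -27 -> 135
  15 -> -15 -> 75
  -34 -> 34 -> -170
  -5 -> 5 -> -25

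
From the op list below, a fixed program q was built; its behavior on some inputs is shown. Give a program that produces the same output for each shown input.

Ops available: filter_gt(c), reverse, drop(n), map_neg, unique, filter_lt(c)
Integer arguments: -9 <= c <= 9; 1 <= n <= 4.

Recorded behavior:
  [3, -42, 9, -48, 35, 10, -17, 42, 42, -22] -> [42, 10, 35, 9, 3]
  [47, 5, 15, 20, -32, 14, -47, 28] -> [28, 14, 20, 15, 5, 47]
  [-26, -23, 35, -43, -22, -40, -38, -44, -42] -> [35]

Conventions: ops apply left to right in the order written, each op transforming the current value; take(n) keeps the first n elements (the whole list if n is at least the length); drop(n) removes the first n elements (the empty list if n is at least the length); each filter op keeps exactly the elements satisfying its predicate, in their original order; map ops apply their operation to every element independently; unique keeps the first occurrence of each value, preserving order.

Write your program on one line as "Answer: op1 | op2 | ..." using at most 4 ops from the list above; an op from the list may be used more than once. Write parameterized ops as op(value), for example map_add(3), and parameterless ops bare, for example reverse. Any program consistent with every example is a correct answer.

unique | filter_gt(-4) | reverse

Check, running the answer program on each example:
  [3, -42, 9, -48, 35, 10, -17, 42, 42, -22] -> [3, -42, 9, -48, 35, 10, -17, 42, -22] -> [3, 9, 35, 10, 42] -> [42, 10, 35, 9, 3]
  [47, 5, 15, 20, -32, 14, -47, 28] -> [47, 5, 15, 20, -32, 14, -47, 28] -> [47, 5, 15, 20, 14, 28] -> [28, 14, 20, 15, 5, 47]
  [-26, -23, 35, -43, -22, -40, -38, -44, -42] -> [-26, -23, 35, -43, -22, -40, -38, -44, -42] -> [35] -> [35]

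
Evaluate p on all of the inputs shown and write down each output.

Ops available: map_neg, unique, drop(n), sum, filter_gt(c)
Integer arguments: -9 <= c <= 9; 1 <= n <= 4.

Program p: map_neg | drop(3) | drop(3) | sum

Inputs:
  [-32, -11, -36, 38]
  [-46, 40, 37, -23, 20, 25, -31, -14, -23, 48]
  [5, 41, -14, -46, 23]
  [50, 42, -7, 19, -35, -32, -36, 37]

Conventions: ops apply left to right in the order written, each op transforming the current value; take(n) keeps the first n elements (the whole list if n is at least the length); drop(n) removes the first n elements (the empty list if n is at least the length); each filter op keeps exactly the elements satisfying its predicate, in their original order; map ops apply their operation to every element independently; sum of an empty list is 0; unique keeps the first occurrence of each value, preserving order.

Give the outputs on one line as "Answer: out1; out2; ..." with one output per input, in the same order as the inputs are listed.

0; 20; 0; -1

Execution, op by op:
  [-32, -11, -36, 38] -> [32, 11, 36, -38] -> [-38] -> [] -> 0
  [-46, 40, 37, -23, 20, 25, -31, -14, -23, 48] -> [46, -40, -37, 23, -20, -25, 31, 14, 23, -48] -> [23, -20, -25, 31, 14, 23, -48] -> [31, 14, 23, -48] -> 20
  [5, 41, -14, -46, 23] -> [-5, -41, 14, 46, -23] -> [46, -23] -> [] -> 0
  [50, 42, -7, 19, -35, -32, -36, 37] -> [-50, -42, 7, -19, 35, 32, 36, -37] -> [-19, 35, 32, 36, -37] -> [36, -37] -> -1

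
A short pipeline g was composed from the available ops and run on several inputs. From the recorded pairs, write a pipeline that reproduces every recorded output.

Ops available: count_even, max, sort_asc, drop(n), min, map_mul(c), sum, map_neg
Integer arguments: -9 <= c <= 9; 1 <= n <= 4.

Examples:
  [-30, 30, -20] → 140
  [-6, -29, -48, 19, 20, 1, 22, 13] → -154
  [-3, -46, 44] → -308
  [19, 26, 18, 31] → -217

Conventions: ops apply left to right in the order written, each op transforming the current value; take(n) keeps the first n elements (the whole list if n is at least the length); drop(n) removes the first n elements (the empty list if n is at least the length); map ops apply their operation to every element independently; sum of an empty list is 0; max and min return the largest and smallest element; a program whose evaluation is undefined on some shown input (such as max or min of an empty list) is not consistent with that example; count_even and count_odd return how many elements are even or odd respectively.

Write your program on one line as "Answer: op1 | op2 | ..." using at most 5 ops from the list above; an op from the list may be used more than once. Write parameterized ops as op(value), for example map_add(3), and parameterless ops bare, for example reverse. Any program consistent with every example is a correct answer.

map_mul(7) | map_neg | drop(2) | min

Check, running the answer program on each example:
  [-30, 30, -20] -> [-210, 210, -140] -> [210, -210, 140] -> [140] -> 140
  [-6, -29, -48, 19, 20, 1, 22, 13] -> [-42, -203, -336, 133, 140, 7, 154, 91] -> [42, 203, 336, -133, -140, -7, -154, -91] -> [336, -133, -140, -7, -154, -91] -> -154
  [-3, -46, 44] -> [-21, -322, 308] -> [21, 322, -308] -> [-308] -> -308
  [19, 26, 18, 31] -> [133, 182, 126, 217] -> [-133, -182, -126, -217] -> [-126, -217] -> -217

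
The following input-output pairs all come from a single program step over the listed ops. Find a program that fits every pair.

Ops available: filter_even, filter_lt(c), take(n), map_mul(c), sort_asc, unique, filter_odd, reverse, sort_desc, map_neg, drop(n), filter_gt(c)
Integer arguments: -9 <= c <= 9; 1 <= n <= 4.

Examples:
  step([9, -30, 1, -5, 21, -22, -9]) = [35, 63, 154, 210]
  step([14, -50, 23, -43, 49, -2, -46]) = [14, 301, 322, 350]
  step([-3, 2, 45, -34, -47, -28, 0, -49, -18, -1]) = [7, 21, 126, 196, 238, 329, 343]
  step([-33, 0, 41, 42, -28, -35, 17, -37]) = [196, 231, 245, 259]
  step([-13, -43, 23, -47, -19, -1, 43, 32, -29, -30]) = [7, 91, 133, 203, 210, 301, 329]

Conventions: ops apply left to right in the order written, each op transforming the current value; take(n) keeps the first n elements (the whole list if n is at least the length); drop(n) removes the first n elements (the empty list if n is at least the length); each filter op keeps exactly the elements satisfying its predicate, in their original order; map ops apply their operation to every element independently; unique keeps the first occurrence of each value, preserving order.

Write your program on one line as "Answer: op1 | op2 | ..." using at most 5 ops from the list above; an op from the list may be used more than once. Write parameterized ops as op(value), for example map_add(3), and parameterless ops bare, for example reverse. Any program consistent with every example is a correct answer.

filter_lt(6) | sort_asc | map_mul(-7) | filter_gt(4) | sort_asc

Check, running the answer program on each example:
  [9, -30, 1, -5, 21, -22, -9] -> [-30, 1, -5, -22, -9] -> [-30, -22, -9, -5, 1] -> [210, 154, 63, 35, -7] -> [210, 154, 63, 35] -> [35, 63, 154, 210]
  [14, -50, 23, -43, 49, -2, -46] -> [-50, -43, -2, -46] -> [-50, -46, -43, -2] -> [350, 322, 301, 14] -> [350, 322, 301, 14] -> [14, 301, 322, 350]
  [-3, 2, 45, -34, -47, -28, 0, -49, -18, -1] -> [-3, 2, -34, -47, -28, 0, -49, -18, -1] -> [-49, -47, -34, -28, -18, -3, -1, 0, 2] -> [343, 329, 238, 196, 126, 21, 7, 0, -14] -> [343, 329, 238, 196, 126, 21, 7] -> [7, 21, 126, 196, 238, 329, 343]
  [-33, 0, 41, 42, -28, -35, 17, -37] -> [-33, 0, -28, -35, -37] -> [-37, -35, -33, -28, 0] -> [259, 245, 231, 196, 0] -> [259, 245, 231, 196] -> [196, 231, 245, 259]
  [-13, -43, 23, -47, -19, -1, 43, 32, -29, -30] -> [-13, -43, -47, -19, -1, -29, -30] -> [-47, -43, -30, -29, -19, -13, -1] -> [329, 301, 210, 203, 133, 91, 7] -> [329, 301, 210, 203, 133, 91, 7] -> [7, 91, 133, 203, 210, 301, 329]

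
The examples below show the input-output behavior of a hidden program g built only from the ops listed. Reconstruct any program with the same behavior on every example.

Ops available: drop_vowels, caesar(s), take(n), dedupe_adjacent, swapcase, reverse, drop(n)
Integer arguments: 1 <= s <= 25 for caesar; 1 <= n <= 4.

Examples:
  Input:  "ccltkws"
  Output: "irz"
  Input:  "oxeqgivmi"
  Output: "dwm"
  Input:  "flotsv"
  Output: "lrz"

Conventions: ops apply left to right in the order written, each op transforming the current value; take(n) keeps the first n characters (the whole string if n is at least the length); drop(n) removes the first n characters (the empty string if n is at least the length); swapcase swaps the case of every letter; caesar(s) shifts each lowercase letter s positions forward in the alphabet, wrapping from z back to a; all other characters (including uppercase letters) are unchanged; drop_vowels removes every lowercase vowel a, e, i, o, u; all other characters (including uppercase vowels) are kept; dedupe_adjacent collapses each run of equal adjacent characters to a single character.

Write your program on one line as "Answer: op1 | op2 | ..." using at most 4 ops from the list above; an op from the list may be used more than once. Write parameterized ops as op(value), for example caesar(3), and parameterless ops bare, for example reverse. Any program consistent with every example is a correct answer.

drop_vowels | caesar(6) | dedupe_adjacent | take(3)

Check, running the answer program on each example:
  "ccltkws" -> "ccltkws" -> "iirzqcy" -> "irzqcy" -> "irz"
  "oxeqgivmi" -> "xqgvm" -> "dwmbs" -> "dwmbs" -> "dwm"
  "flotsv" -> "fltsv" -> "lrzyb" -> "lrzyb" -> "lrz"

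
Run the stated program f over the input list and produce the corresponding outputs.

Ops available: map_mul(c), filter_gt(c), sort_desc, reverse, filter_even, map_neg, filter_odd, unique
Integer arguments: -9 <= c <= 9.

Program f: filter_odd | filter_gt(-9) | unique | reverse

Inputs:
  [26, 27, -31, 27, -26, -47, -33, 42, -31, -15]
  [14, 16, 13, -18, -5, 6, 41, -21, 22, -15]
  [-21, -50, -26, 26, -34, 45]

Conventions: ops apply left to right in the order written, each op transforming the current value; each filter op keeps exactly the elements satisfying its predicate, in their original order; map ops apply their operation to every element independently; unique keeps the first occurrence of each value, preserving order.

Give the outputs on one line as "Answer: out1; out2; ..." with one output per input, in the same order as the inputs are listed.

Execution, op by op:
  [26, 27, -31, 27, -26, -47, -33, 42, -31, -15] -> [27, -31, 27, -47, -33, -31, -15] -> [27, 27] -> [27] -> [27]
  [14, 16, 13, -18, -5, 6, 41, -21, 22, -15] -> [13, -5, 41, -21, -15] -> [13, -5, 41] -> [13, -5, 41] -> [41, -5, 13]
  [-21, -50, -26, 26, -34, 45] -> [-21, 45] -> [45] -> [45] -> [45]

[27]; [41, -5, 13]; [45]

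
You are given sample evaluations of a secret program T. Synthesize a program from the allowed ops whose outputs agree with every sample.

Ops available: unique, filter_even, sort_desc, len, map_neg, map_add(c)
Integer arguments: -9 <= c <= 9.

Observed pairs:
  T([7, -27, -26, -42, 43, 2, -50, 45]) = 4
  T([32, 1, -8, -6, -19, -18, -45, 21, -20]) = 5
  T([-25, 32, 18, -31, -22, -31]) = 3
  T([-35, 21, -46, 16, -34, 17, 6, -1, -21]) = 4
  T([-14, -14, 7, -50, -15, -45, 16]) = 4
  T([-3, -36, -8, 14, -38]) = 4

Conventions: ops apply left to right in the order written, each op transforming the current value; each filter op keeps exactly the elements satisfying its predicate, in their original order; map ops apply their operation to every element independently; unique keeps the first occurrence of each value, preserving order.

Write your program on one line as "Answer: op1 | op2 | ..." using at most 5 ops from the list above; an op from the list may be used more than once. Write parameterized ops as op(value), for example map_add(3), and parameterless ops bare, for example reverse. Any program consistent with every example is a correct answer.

map_neg | sort_desc | filter_even | len

Check, running the answer program on each example:
  [7, -27, -26, -42, 43, 2, -50, 45] -> [-7, 27, 26, 42, -43, -2, 50, -45] -> [50, 42, 27, 26, -2, -7, -43, -45] -> [50, 42, 26, -2] -> 4
  [32, 1, -8, -6, -19, -18, -45, 21, -20] -> [-32, -1, 8, 6, 19, 18, 45, -21, 20] -> [45, 20, 19, 18, 8, 6, -1, -21, -32] -> [20, 18, 8, 6, -32] -> 5
  [-25, 32, 18, -31, -22, -31] -> [25, -32, -18, 31, 22, 31] -> [31, 31, 25, 22, -18, -32] -> [22, -18, -32] -> 3
  [-35, 21, -46, 16, -34, 17, 6, -1, -21] -> [35, -21, 46, -16, 34, -17, -6, 1, 21] -> [46, 35, 34, 21, 1, -6, -16, -17, -21] -> [46, 34, -6, -16] -> 4
  [-14, -14, 7, -50, -15, -45, 16] -> [14, 14, -7, 50, 15, 45, -16] -> [50, 45, 15, 14, 14, -7, -16] -> [50, 14, 14, -16] -> 4
  [-3, -36, -8, 14, -38] -> [3, 36, 8, -14, 38] -> [38, 36, 8, 3, -14] -> [38, 36, 8, -14] -> 4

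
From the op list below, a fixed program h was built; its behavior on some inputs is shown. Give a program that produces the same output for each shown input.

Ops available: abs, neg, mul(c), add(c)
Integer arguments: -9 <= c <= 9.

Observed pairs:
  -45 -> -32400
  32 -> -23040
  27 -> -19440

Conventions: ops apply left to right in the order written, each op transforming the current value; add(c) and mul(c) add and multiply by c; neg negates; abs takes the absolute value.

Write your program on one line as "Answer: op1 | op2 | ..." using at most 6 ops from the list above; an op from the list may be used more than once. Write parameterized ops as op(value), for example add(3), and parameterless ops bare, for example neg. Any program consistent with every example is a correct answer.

mul(-4) | mul(-4) | mul(9) | mul(-5) | abs | neg

Check, running the answer program on each example:
  -45 -> 180 -> -720 -> -6480 -> 32400 -> 32400 -> -32400
  32 -> -128 -> 512 -> 4608 -> -23040 -> 23040 -> -23040
  27 -> -108 -> 432 -> 3888 -> -19440 -> 19440 -> -19440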